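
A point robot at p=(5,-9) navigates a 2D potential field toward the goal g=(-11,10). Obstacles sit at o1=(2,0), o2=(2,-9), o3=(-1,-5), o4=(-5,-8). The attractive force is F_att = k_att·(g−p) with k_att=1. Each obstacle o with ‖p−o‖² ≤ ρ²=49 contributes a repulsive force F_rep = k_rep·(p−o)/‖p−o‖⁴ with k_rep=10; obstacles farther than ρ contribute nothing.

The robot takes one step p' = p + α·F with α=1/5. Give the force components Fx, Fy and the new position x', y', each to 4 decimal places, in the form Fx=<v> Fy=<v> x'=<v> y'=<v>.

Fx=-15.6296 Fy=19.0000 x'=1.8741 y'=-5.2000

F_att = 1·(g−p) = 1·(-16,19) = (-16.0000,19.0000)
o1: d²=90 > ρ²=49 → inactive
o2: d²=9 ≤ ρ²=49; F_rep = 10·(3,0)/9² = (0.3704,0.0000)
o3: d²=52 > ρ²=49 → inactive
o4: d²=101 > ρ²=49 → inactive
F = F_att + ΣF_rep = (-15.6296,19.0000)
p' = p + 1/5·F = (1.8741,-5.2000)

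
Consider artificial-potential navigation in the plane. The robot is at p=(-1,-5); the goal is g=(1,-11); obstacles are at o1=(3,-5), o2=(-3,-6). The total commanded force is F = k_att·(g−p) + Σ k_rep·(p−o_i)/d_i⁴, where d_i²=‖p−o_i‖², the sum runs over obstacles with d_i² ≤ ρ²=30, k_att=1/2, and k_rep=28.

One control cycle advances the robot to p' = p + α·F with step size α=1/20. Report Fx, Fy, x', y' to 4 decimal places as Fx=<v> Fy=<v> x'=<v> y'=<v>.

Fx=2.8025 Fy=-1.8800 x'=-0.8599 y'=-5.0940

F_att = 1/2·(g−p) = 1/2·(2,-6) = (1.0000,-3.0000)
o1: d²=16 ≤ ρ²=30; F_rep = 28·(-4,0)/16² = (-0.4375,0.0000)
o2: d²=5 ≤ ρ²=30; F_rep = 28·(2,1)/5² = (2.2400,1.1200)
F = F_att + ΣF_rep = (2.8025,-1.8800)
p' = p + 1/20·F = (-0.8599,-5.0940)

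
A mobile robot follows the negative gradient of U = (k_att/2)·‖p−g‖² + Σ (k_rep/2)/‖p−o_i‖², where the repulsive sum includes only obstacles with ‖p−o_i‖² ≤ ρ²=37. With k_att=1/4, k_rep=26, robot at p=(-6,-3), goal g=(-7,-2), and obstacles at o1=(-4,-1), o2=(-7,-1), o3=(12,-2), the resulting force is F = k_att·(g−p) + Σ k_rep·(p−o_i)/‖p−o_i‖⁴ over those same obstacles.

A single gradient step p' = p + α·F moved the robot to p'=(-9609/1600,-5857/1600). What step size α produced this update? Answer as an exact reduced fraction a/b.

α = 1/4

F_att = 1/4·(g−p) = 1/4·(-1,1) = (-0.2500,0.2500)
o1: d²=8 ≤ ρ²=37; F_rep = 26·(-2,-2)/8² = (-0.8125,-0.8125)
o2: d²=5 ≤ ρ²=37; F_rep = 26·(1,-2)/5² = (1.0400,-2.0800)
o3: d²=325 > ρ²=37 → inactive
F = F_att + ΣF_rep = (-0.0225,-2.6425)
Δp = p'−p = (-0.0056,-0.6606); α = Δx/Fx = (-9/1600) / (-9/400) = 1/4
check: Δy/Fy = (-1057/1600) / (-1057/400) = 1/4 ✓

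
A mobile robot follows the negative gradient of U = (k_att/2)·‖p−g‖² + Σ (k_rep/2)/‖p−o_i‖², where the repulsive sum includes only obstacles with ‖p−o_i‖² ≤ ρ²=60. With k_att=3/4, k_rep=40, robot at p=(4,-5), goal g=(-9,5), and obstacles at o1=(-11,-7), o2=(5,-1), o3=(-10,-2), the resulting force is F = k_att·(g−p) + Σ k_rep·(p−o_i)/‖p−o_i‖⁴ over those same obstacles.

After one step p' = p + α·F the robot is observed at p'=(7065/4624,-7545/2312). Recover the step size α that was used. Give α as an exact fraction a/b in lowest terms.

F_att = 3/4·(g−p) = 3/4·(-13,10) = (-9.7500,7.5000)
o1: d²=229 > ρ²=60 → inactive
o2: d²=17 ≤ ρ²=60; F_rep = 40·(-1,-4)/17² = (-0.1384,-0.5536)
o3: d²=205 > ρ²=60 → inactive
F = F_att + ΣF_rep = (-9.8884,6.9464)
Δp = p'−p = (-2.4721,1.7366); α = Δx/Fx = (-11431/4624) / (-11431/1156) = 1/4
check: Δy/Fy = (4015/2312) / (4015/578) = 1/4 ✓

α = 1/4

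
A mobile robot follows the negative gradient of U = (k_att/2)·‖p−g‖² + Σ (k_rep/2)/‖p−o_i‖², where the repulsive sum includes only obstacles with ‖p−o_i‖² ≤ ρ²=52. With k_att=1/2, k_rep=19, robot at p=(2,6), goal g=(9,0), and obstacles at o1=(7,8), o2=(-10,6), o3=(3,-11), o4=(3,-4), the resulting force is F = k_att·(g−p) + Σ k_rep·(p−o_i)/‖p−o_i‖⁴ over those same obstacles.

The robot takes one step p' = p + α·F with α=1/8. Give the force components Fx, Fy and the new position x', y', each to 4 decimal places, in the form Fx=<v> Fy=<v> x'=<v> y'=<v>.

F_att = 1/2·(g−p) = 1/2·(7,-6) = (3.5000,-3.0000)
o1: d²=29 ≤ ρ²=52; F_rep = 19·(-5,-2)/29² = (-0.1130,-0.0452)
o2: d²=144 > ρ²=52 → inactive
o3: d²=290 > ρ²=52 → inactive
o4: d²=101 > ρ²=52 → inactive
F = F_att + ΣF_rep = (3.3870,-3.0452)
p' = p + 1/8·F = (2.4234,5.6194)

Fx=3.3870 Fy=-3.0452 x'=2.4234 y'=5.6194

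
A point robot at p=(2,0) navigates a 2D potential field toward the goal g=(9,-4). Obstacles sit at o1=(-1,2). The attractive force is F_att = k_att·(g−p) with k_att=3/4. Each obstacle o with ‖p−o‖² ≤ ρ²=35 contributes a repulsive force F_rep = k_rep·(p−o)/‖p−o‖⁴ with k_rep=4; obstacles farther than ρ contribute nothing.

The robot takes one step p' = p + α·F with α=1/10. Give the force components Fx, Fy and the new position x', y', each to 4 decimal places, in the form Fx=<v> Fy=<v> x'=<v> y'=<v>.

Fx=5.3210 Fy=-3.0473 x'=2.5321 y'=-0.3047

F_att = 3/4·(g−p) = 3/4·(7,-4) = (5.2500,-3.0000)
o1: d²=13 ≤ ρ²=35; F_rep = 4·(3,-2)/13² = (0.0710,-0.0473)
F = F_att + ΣF_rep = (5.3210,-3.0473)
p' = p + 1/10·F = (2.5321,-0.3047)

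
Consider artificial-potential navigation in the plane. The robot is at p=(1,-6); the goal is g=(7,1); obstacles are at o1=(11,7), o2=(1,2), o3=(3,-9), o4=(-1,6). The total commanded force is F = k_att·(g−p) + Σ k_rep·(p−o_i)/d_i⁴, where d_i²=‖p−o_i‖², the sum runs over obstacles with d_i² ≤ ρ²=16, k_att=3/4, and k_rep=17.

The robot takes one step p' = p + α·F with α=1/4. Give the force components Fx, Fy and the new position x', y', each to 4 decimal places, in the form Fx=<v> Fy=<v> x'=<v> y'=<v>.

F_att = 3/4·(g−p) = 3/4·(6,7) = (4.5000,5.2500)
o1: d²=269 > ρ²=16 → inactive
o2: d²=64 > ρ²=16 → inactive
o3: d²=13 ≤ ρ²=16; F_rep = 17·(-2,3)/13² = (-0.2012,0.3018)
o4: d²=148 > ρ²=16 → inactive
F = F_att + ΣF_rep = (4.2988,5.5518)
p' = p + 1/4·F = (2.0747,-4.6121)

Fx=4.2988 Fy=5.5518 x'=2.0747 y'=-4.6121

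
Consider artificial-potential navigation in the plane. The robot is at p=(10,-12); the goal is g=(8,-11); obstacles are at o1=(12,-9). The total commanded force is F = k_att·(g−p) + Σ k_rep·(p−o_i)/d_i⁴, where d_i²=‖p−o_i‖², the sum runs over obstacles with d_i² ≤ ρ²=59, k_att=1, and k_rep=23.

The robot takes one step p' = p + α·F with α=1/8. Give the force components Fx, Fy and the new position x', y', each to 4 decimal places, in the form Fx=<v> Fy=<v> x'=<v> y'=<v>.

F_att = 1·(g−p) = 1·(-2,1) = (-2.0000,1.0000)
o1: d²=13 ≤ ρ²=59; F_rep = 23·(-2,-3)/13² = (-0.2722,-0.4083)
F = F_att + ΣF_rep = (-2.2722,0.5917)
p' = p + 1/8·F = (9.7160,-11.9260)

Fx=-2.2722 Fy=0.5917 x'=9.7160 y'=-11.9260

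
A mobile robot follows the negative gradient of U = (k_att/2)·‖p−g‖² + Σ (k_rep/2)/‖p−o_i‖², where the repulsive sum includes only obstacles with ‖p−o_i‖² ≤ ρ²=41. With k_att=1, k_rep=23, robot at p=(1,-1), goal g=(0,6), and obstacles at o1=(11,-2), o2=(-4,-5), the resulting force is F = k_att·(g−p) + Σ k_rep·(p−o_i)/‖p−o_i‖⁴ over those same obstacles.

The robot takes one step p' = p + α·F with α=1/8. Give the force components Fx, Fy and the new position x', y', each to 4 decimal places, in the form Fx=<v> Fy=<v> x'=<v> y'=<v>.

Fx=-0.9316 Fy=7.0547 x'=0.8836 y'=-0.1182

F_att = 1·(g−p) = 1·(-1,7) = (-1.0000,7.0000)
o1: d²=101 > ρ²=41 → inactive
o2: d²=41 ≤ ρ²=41; F_rep = 23·(5,4)/41² = (0.0684,0.0547)
F = F_att + ΣF_rep = (-0.9316,7.0547)
p' = p + 1/8·F = (0.8836,-0.1182)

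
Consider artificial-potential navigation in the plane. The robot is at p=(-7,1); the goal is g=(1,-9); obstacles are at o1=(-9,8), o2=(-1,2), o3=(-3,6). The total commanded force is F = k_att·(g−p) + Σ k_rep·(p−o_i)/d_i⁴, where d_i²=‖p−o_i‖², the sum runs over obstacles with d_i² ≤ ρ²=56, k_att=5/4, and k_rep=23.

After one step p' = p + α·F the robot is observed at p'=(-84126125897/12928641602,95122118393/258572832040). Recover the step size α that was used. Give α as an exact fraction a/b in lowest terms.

α = 1/20

F_att = 5/4·(g−p) = 5/4·(8,-10) = (10.0000,-12.5000)
o1: d²=53 ≤ ρ²=56; F_rep = 23·(2,-7)/53² = (0.0164,-0.0573)
o2: d²=37 ≤ ρ²=56; F_rep = 23·(-6,-1)/37² = (-0.1008,-0.0168)
o3: d²=41 ≤ ρ²=56; F_rep = 23·(-4,-5)/41² = (-0.0547,-0.0684)
F = F_att + ΣF_rep = (9.8608,-12.6425)
Δp = p'−p = (0.4930,-0.6321); α = Δx/Fx = (6374365317/12928641602) / (63743653170/6464320801) = 1/20
check: Δy/Fy = (-163450713647/258572832040) / (-163450713647/12928641602) = 1/20 ✓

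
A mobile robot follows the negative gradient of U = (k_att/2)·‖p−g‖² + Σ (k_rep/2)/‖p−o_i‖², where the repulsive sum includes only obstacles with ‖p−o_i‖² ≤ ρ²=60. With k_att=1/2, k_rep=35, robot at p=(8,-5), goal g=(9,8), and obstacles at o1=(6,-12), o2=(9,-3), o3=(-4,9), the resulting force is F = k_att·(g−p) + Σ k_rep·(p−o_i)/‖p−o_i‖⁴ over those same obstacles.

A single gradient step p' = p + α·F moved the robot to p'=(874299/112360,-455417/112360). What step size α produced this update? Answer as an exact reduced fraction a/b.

F_att = 1/2·(g−p) = 1/2·(1,13) = (0.5000,6.5000)
o1: d²=53 ≤ ρ²=60; F_rep = 35·(2,7)/53² = (0.0249,0.0872)
o2: d²=5 ≤ ρ²=60; F_rep = 35·(-1,-2)/5² = (-1.4000,-2.8000)
o3: d²=340 > ρ²=60 → inactive
F = F_att + ΣF_rep = (-0.8751,3.7872)
Δp = p'−p = (-0.2188,0.9468); α = Δx/Fx = (-24581/112360) / (-24581/28090) = 1/4
check: Δy/Fy = (106383/112360) / (106383/28090) = 1/4 ✓

α = 1/4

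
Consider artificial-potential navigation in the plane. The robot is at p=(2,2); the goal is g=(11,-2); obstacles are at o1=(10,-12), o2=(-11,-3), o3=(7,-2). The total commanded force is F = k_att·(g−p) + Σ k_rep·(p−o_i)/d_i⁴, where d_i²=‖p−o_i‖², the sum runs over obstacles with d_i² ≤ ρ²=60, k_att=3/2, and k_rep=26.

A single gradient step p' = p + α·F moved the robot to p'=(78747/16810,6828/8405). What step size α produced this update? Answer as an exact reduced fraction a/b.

F_att = 3/2·(g−p) = 3/2·(9,-4) = (13.5000,-6.0000)
o1: d²=260 > ρ²=60 → inactive
o2: d²=194 > ρ²=60 → inactive
o3: d²=41 ≤ ρ²=60; F_rep = 26·(-5,4)/41² = (-0.0773,0.0619)
F = F_att + ΣF_rep = (13.4227,-5.9381)
Δp = p'−p = (2.6845,-1.1876); α = Δx/Fx = (45127/16810) / (45127/3362) = 1/5
check: Δy/Fy = (-9982/8405) / (-9982/1681) = 1/5 ✓

α = 1/5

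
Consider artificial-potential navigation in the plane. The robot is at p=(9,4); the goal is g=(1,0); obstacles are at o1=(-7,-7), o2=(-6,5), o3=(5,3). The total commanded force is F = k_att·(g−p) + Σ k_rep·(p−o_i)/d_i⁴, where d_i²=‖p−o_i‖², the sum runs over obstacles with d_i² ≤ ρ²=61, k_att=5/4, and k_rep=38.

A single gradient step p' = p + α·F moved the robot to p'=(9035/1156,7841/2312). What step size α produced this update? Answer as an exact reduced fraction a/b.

F_att = 5/4·(g−p) = 5/4·(-8,-4) = (-10.0000,-5.0000)
o1: d²=377 > ρ²=61 → inactive
o2: d²=226 > ρ²=61 → inactive
o3: d²=17 ≤ ρ²=61; F_rep = 38·(4,1)/17² = (0.5260,0.1315)
F = F_att + ΣF_rep = (-9.4740,-4.8685)
Δp = p'−p = (-1.1843,-0.6086); α = Δx/Fx = (-1369/1156) / (-2738/289) = 1/8
check: Δy/Fy = (-1407/2312) / (-1407/289) = 1/8 ✓

α = 1/8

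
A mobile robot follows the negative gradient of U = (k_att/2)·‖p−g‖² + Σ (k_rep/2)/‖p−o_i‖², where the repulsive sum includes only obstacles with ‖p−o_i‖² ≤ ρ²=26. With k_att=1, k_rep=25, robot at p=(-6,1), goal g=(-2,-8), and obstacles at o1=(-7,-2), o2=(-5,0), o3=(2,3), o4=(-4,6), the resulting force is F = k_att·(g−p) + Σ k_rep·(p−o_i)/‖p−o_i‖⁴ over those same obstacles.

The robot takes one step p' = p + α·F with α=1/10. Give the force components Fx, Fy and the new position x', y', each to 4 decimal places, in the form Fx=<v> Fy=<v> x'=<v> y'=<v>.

F_att = 1·(g−p) = 1·(4,-9) = (4.0000,-9.0000)
o1: d²=10 ≤ ρ²=26; F_rep = 25·(1,3)/10² = (0.2500,0.7500)
o2: d²=2 ≤ ρ²=26; F_rep = 25·(-1,1)/2² = (-6.2500,6.2500)
o3: d²=68 > ρ²=26 → inactive
o4: d²=29 > ρ²=26 → inactive
F = F_att + ΣF_rep = (-2.0000,-2.0000)
p' = p + 1/10·F = (-6.2000,0.8000)

Fx=-2.0000 Fy=-2.0000 x'=-6.2000 y'=0.8000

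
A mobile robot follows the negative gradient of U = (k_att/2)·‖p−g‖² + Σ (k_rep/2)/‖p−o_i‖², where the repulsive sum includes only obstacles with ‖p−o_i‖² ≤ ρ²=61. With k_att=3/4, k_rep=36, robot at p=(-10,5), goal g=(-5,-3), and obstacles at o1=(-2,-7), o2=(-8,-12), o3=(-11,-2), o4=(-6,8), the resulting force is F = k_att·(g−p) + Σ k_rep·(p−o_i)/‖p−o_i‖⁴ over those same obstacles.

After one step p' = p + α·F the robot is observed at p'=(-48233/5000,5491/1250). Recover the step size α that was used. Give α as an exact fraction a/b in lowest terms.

α = 1/10

F_att = 3/4·(g−p) = 3/4·(5,-8) = (3.7500,-6.0000)
o1: d²=208 > ρ²=61 → inactive
o2: d²=293 > ρ²=61 → inactive
o3: d²=50 ≤ ρ²=61; F_rep = 36·(1,7)/50² = (0.0144,0.1008)
o4: d²=25 ≤ ρ²=61; F_rep = 36·(-4,-3)/25² = (-0.2304,-0.1728)
F = F_att + ΣF_rep = (3.5340,-6.0720)
Δp = p'−p = (0.3534,-0.6072); α = Δx/Fx = (1767/5000) / (1767/500) = 1/10
check: Δy/Fy = (-759/1250) / (-759/125) = 1/10 ✓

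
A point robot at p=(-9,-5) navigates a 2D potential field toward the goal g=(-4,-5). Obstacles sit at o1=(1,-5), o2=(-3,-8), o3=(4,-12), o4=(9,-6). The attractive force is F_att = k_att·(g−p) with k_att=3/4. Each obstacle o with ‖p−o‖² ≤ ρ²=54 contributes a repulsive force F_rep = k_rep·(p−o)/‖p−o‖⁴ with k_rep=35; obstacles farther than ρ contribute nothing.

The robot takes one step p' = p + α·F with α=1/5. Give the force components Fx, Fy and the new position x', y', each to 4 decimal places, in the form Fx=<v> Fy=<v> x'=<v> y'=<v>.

F_att = 3/4·(g−p) = 3/4·(5,0) = (3.7500,0.0000)
o1: d²=100 > ρ²=54 → inactive
o2: d²=45 ≤ ρ²=54; F_rep = 35·(-6,3)/45² = (-0.1037,0.0519)
o3: d²=218 > ρ²=54 → inactive
o4: d²=325 > ρ²=54 → inactive
F = F_att + ΣF_rep = (3.6463,0.0519)
p' = p + 1/5·F = (-8.2707,-4.9896)

Fx=3.6463 Fy=0.0519 x'=-8.2707 y'=-4.9896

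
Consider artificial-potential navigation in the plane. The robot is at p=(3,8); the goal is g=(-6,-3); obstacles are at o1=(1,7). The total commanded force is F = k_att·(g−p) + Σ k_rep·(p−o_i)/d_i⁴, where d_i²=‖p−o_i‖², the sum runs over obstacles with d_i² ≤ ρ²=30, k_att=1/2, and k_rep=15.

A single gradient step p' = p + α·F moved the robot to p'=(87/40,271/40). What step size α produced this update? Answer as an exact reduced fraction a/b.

α = 1/4

F_att = 1/2·(g−p) = 1/2·(-9,-11) = (-4.5000,-5.5000)
o1: d²=5 ≤ ρ²=30; F_rep = 15·(2,1)/5² = (1.2000,0.6000)
F = F_att + ΣF_rep = (-3.3000,-4.9000)
Δp = p'−p = (-0.8250,-1.2250); α = Δx/Fx = (-33/40) / (-33/10) = 1/4
check: Δy/Fy = (-49/40) / (-49/10) = 1/4 ✓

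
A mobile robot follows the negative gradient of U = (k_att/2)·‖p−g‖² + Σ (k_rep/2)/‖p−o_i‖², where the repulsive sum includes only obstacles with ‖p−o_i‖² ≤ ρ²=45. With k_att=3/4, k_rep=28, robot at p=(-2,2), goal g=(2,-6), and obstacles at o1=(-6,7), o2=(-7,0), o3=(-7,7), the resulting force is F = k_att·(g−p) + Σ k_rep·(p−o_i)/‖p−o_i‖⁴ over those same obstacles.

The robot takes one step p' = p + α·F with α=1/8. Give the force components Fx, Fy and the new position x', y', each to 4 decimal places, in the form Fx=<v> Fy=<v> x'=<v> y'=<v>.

F_att = 3/4·(g−p) = 3/4·(4,-8) = (3.0000,-6.0000)
o1: d²=41 ≤ ρ²=45; F_rep = 28·(4,-5)/41² = (0.0666,-0.0833)
o2: d²=29 ≤ ρ²=45; F_rep = 28·(5,2)/29² = (0.1665,0.0666)
o3: d²=50 > ρ²=45 → inactive
F = F_att + ΣF_rep = (3.2331,-6.0167)
p' = p + 1/8·F = (-1.5959,1.2479)

Fx=3.2331 Fy=-6.0167 x'=-1.5959 y'=1.2479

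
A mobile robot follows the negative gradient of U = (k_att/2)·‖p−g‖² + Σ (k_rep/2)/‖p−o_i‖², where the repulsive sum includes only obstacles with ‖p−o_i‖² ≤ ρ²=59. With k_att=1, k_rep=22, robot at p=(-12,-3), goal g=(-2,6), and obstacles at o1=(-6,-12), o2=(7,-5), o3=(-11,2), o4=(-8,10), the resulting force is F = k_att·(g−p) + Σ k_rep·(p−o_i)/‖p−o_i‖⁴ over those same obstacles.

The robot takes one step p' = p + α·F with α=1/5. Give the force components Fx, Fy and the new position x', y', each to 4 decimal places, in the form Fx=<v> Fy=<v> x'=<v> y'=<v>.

F_att = 1·(g−p) = 1·(10,9) = (10.0000,9.0000)
o1: d²=117 > ρ²=59 → inactive
o2: d²=365 > ρ²=59 → inactive
o3: d²=26 ≤ ρ²=59; F_rep = 22·(-1,-5)/26² = (-0.0325,-0.1627)
o4: d²=185 > ρ²=59 → inactive
F = F_att + ΣF_rep = (9.9675,8.8373)
p' = p + 1/5·F = (-10.0065,-1.2325)

Fx=9.9675 Fy=8.8373 x'=-10.0065 y'=-1.2325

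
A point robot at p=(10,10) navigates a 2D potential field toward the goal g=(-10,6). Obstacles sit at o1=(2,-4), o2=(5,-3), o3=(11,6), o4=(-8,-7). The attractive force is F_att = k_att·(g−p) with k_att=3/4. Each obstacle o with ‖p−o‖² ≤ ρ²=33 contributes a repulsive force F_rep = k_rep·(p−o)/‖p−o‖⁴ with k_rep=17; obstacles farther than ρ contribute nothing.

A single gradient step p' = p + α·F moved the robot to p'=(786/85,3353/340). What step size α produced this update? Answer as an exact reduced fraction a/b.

F_att = 3/4·(g−p) = 3/4·(-20,-4) = (-15.0000,-3.0000)
o1: d²=260 > ρ²=33 → inactive
o2: d²=194 > ρ²=33 → inactive
o3: d²=17 ≤ ρ²=33; F_rep = 17·(-1,4)/17² = (-0.0588,0.2353)
o4: d²=613 > ρ²=33 → inactive
F = F_att + ΣF_rep = (-15.0588,-2.7647)
Δp = p'−p = (-0.7529,-0.1382); α = Δx/Fx = (-64/85) / (-256/17) = 1/20
check: Δy/Fy = (-47/340) / (-47/17) = 1/20 ✓

α = 1/20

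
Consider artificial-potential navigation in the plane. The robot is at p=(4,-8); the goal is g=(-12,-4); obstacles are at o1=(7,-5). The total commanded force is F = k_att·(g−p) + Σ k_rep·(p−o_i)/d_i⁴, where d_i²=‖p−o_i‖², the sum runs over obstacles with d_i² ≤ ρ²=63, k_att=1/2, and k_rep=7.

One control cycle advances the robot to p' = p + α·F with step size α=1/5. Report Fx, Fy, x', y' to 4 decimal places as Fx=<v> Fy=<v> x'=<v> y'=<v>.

F_att = 1/2·(g−p) = 1/2·(-16,4) = (-8.0000,2.0000)
o1: d²=18 ≤ ρ²=63; F_rep = 7·(-3,-3)/18² = (-0.0648,-0.0648)
F = F_att + ΣF_rep = (-8.0648,1.9352)
p' = p + 1/5·F = (2.3870,-7.6130)

Fx=-8.0648 Fy=1.9352 x'=2.3870 y'=-7.6130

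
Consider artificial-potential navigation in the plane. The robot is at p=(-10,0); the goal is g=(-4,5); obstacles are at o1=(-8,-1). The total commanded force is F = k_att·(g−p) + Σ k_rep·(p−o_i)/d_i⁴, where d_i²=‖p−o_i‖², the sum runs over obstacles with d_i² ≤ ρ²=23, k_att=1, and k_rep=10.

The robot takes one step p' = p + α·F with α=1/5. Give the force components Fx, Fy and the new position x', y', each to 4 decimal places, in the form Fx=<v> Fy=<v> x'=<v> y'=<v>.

F_att = 1·(g−p) = 1·(6,5) = (6.0000,5.0000)
o1: d²=5 ≤ ρ²=23; F_rep = 10·(-2,1)/5² = (-0.8000,0.4000)
F = F_att + ΣF_rep = (5.2000,5.4000)
p' = p + 1/5·F = (-8.9600,1.0800)

Fx=5.2000 Fy=5.4000 x'=-8.9600 y'=1.0800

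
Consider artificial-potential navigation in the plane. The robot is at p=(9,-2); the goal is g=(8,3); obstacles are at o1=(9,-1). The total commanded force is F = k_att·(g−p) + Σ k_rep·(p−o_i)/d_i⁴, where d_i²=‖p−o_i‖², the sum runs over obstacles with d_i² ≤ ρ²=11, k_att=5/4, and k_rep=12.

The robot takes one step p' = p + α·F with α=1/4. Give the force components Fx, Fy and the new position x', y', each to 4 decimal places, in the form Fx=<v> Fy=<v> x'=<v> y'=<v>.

F_att = 5/4·(g−p) = 5/4·(-1,5) = (-1.2500,6.2500)
o1: d²=1 ≤ ρ²=11; F_rep = 12·(0,-1)/1² = (0.0000,-12.0000)
F = F_att + ΣF_rep = (-1.2500,-5.7500)
p' = p + 1/4·F = (8.6875,-3.4375)

Fx=-1.2500 Fy=-5.7500 x'=8.6875 y'=-3.4375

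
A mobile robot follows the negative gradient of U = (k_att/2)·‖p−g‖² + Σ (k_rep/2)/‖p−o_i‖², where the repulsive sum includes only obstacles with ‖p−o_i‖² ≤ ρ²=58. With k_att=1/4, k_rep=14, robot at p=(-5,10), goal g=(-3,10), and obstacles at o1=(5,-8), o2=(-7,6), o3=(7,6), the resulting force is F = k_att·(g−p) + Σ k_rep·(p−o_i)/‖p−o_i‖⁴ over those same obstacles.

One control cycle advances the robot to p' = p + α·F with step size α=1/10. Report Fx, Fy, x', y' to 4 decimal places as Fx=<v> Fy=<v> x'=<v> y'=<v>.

F_att = 1/4·(g−p) = 1/4·(2,0) = (0.5000,0.0000)
o1: d²=424 > ρ²=58 → inactive
o2: d²=20 ≤ ρ²=58; F_rep = 14·(2,4)/20² = (0.0700,0.1400)
o3: d²=160 > ρ²=58 → inactive
F = F_att + ΣF_rep = (0.5700,0.1400)
p' = p + 1/10·F = (-4.9430,10.0140)

Fx=0.5700 Fy=0.1400 x'=-4.9430 y'=10.0140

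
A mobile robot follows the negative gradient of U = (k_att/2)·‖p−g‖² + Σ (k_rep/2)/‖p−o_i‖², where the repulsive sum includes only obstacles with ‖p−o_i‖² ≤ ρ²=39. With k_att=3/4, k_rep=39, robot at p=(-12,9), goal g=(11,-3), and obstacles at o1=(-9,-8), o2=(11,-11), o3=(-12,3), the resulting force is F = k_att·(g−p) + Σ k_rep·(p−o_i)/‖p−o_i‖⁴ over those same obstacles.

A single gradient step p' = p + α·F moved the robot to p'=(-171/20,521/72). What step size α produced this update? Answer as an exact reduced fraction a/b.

F_att = 3/4·(g−p) = 3/4·(23,-12) = (17.2500,-9.0000)
o1: d²=298 > ρ²=39 → inactive
o2: d²=929 > ρ²=39 → inactive
o3: d²=36 ≤ ρ²=39; F_rep = 39·(0,6)/36² = (0.0000,0.1806)
F = F_att + ΣF_rep = (17.2500,-8.8194)
Δp = p'−p = (3.4500,-1.7639); α = Δx/Fx = (69/20) / (69/4) = 1/5
check: Δy/Fy = (-127/72) / (-635/72) = 1/5 ✓

α = 1/5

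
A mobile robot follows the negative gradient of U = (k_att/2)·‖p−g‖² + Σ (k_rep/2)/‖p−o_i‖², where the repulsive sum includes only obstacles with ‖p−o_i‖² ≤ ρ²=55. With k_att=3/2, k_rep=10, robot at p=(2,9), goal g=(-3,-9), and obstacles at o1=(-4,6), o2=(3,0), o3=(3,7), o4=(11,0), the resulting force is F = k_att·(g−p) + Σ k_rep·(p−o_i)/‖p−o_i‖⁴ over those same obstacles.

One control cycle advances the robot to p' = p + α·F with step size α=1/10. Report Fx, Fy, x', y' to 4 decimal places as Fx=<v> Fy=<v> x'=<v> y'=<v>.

Fx=-7.8704 Fy=-26.1852 x'=1.2130 y'=6.3815

F_att = 3/2·(g−p) = 3/2·(-5,-18) = (-7.5000,-27.0000)
o1: d²=45 ≤ ρ²=55; F_rep = 10·(6,3)/45² = (0.0296,0.0148)
o2: d²=82 > ρ²=55 → inactive
o3: d²=5 ≤ ρ²=55; F_rep = 10·(-1,2)/5² = (-0.4000,0.8000)
o4: d²=162 > ρ²=55 → inactive
F = F_att + ΣF_rep = (-7.8704,-26.1852)
p' = p + 1/10·F = (1.2130,6.3815)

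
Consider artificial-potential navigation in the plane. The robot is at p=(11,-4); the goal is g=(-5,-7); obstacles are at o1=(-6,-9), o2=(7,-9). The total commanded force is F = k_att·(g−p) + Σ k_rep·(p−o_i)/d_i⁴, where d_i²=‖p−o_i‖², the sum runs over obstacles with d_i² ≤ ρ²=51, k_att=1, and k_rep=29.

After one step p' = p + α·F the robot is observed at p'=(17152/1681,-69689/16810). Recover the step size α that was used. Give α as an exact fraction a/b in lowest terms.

α = 1/20

F_att = 1·(g−p) = 1·(-16,-3) = (-16.0000,-3.0000)
o1: d²=314 > ρ²=51 → inactive
o2: d²=41 ≤ ρ²=51; F_rep = 29·(4,5)/41² = (0.0690,0.0863)
F = F_att + ΣF_rep = (-15.9310,-2.9137)
Δp = p'−p = (-0.7965,-0.1457); α = Δx/Fx = (-1339/1681) / (-26780/1681) = 1/20
check: Δy/Fy = (-2449/16810) / (-4898/1681) = 1/20 ✓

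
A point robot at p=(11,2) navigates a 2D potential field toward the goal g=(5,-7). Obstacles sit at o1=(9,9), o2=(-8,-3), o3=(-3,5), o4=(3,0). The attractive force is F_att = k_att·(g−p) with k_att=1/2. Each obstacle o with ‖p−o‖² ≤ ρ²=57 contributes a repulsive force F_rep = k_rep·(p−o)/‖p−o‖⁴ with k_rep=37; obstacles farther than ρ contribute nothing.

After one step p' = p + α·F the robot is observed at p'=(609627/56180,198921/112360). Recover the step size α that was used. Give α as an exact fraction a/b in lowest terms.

F_att = 1/2·(g−p) = 1/2·(-6,-9) = (-3.0000,-4.5000)
o1: d²=53 ≤ ρ²=57; F_rep = 37·(2,-7)/53² = (0.0263,-0.0922)
o2: d²=386 > ρ²=57 → inactive
o3: d²=205 > ρ²=57 → inactive
o4: d²=68 > ρ²=57 → inactive
F = F_att + ΣF_rep = (-2.9737,-4.5922)
Δp = p'−p = (-0.1487,-0.2296); α = Δx/Fx = (-8353/56180) / (-8353/2809) = 1/20
check: Δy/Fy = (-25799/112360) / (-25799/5618) = 1/20 ✓

α = 1/20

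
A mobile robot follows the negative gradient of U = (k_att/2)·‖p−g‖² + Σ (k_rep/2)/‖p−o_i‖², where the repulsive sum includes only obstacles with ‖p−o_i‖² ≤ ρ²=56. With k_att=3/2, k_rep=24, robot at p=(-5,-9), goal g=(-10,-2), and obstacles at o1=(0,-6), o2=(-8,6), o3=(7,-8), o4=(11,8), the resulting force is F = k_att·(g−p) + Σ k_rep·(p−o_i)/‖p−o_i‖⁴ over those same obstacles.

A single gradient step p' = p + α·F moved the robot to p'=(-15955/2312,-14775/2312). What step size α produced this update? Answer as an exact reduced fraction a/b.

F_att = 3/2·(g−p) = 3/2·(-5,7) = (-7.5000,10.5000)
o1: d²=34 ≤ ρ²=56; F_rep = 24·(-5,-3)/34² = (-0.1038,-0.0623)
o2: d²=234 > ρ²=56 → inactive
o3: d²=145 > ρ²=56 → inactive
o4: d²=545 > ρ²=56 → inactive
F = F_att + ΣF_rep = (-7.6038,10.4377)
Δp = p'−p = (-1.9010,2.6094); α = Δx/Fx = (-4395/2312) / (-4395/578) = 1/4
check: Δy/Fy = (6033/2312) / (6033/578) = 1/4 ✓

α = 1/4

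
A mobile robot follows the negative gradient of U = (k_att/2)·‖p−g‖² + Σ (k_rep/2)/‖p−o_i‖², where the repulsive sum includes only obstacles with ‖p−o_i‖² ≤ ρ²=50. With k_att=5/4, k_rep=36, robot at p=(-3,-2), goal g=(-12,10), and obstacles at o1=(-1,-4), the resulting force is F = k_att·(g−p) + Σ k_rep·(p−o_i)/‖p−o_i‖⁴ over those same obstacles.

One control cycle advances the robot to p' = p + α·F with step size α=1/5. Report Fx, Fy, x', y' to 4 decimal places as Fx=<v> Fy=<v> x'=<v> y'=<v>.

Fx=-12.3750 Fy=16.1250 x'=-5.4750 y'=1.2250

F_att = 5/4·(g−p) = 5/4·(-9,12) = (-11.2500,15.0000)
o1: d²=8 ≤ ρ²=50; F_rep = 36·(-2,2)/8² = (-1.1250,1.1250)
F = F_att + ΣF_rep = (-12.3750,16.1250)
p' = p + 1/5·F = (-5.4750,1.2250)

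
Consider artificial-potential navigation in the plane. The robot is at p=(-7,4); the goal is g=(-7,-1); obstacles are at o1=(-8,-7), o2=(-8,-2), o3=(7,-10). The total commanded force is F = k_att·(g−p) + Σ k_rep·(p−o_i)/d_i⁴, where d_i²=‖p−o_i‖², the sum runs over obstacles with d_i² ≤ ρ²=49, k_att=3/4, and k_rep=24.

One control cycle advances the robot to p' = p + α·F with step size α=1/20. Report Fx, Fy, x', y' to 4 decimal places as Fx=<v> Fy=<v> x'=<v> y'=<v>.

Fx=0.0175 Fy=-3.6448 x'=-6.9991 y'=3.8178

F_att = 3/4·(g−p) = 3/4·(0,-5) = (0.0000,-3.7500)
o1: d²=122 > ρ²=49 → inactive
o2: d²=37 ≤ ρ²=49; F_rep = 24·(1,6)/37² = (0.0175,0.1052)
o3: d²=392 > ρ²=49 → inactive
F = F_att + ΣF_rep = (0.0175,-3.6448)
p' = p + 1/20·F = (-6.9991,3.8178)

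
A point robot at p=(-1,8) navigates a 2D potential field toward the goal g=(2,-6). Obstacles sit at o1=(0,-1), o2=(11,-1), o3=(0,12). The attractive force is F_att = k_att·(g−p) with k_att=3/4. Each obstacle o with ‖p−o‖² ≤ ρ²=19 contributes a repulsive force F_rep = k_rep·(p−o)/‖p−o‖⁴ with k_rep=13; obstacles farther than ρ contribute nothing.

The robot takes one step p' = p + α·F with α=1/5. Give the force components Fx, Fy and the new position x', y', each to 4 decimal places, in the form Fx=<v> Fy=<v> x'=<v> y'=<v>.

Fx=2.2050 Fy=-10.6799 x'=-0.5590 y'=5.8640

F_att = 3/4·(g−p) = 3/4·(3,-14) = (2.2500,-10.5000)
o1: d²=82 > ρ²=19 → inactive
o2: d²=225 > ρ²=19 → inactive
o3: d²=17 ≤ ρ²=19; F_rep = 13·(-1,-4)/17² = (-0.0450,-0.1799)
F = F_att + ΣF_rep = (2.2050,-10.6799)
p' = p + 1/5·F = (-0.5590,5.8640)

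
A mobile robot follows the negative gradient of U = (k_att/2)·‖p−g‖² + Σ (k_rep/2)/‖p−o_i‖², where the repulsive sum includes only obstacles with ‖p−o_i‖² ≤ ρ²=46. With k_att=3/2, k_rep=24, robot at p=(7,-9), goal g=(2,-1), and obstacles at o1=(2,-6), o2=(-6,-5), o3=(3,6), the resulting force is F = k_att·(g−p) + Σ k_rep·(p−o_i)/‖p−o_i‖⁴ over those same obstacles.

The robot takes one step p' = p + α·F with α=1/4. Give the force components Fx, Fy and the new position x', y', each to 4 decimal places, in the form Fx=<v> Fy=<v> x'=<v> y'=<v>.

Fx=-7.3962 Fy=11.9377 x'=5.1510 y'=-6.0156

F_att = 3/2·(g−p) = 3/2·(-5,8) = (-7.5000,12.0000)
o1: d²=34 ≤ ρ²=46; F_rep = 24·(5,-3)/34² = (0.1038,-0.0623)
o2: d²=185 > ρ²=46 → inactive
o3: d²=241 > ρ²=46 → inactive
F = F_att + ΣF_rep = (-7.3962,11.9377)
p' = p + 1/4·F = (5.1510,-6.0156)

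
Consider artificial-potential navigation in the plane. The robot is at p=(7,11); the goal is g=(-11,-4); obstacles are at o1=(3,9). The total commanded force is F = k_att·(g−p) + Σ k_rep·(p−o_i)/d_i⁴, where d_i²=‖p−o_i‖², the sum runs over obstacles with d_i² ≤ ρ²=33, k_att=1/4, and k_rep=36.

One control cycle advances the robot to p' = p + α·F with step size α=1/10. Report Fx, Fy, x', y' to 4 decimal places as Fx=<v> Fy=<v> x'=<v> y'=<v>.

F_att = 1/4·(g−p) = 1/4·(-18,-15) = (-4.5000,-3.7500)
o1: d²=20 ≤ ρ²=33; F_rep = 36·(4,2)/20² = (0.3600,0.1800)
F = F_att + ΣF_rep = (-4.1400,-3.5700)
p' = p + 1/10·F = (6.5860,10.6430)

Fx=-4.1400 Fy=-3.5700 x'=6.5860 y'=10.6430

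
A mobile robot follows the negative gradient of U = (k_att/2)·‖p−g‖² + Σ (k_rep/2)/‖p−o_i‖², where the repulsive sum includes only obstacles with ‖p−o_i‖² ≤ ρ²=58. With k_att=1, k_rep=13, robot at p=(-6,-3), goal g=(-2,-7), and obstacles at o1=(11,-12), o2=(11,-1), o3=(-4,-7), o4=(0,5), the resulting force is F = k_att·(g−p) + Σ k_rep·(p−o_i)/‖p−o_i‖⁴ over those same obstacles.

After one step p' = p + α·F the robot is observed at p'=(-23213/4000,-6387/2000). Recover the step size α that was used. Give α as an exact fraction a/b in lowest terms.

α = 1/20

F_att = 1·(g−p) = 1·(4,-4) = (4.0000,-4.0000)
o1: d²=370 > ρ²=58 → inactive
o2: d²=293 > ρ²=58 → inactive
o3: d²=20 ≤ ρ²=58; F_rep = 13·(-2,4)/20² = (-0.0650,0.1300)
o4: d²=100 > ρ²=58 → inactive
F = F_att + ΣF_rep = (3.9350,-3.8700)
Δp = p'−p = (0.1968,-0.1935); α = Δx/Fx = (787/4000) / (787/200) = 1/20
check: Δy/Fy = (-387/2000) / (-387/100) = 1/20 ✓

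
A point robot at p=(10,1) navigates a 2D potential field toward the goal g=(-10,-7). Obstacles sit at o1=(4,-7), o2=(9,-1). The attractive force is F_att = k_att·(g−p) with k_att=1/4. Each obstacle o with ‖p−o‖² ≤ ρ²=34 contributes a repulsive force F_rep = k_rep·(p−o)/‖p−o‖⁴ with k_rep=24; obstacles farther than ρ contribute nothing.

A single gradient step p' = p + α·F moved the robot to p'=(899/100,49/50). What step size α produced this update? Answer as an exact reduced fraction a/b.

F_att = 1/4·(g−p) = 1/4·(-20,-8) = (-5.0000,-2.0000)
o1: d²=100 > ρ²=34 → inactive
o2: d²=5 ≤ ρ²=34; F_rep = 24·(1,2)/5² = (0.9600,1.9200)
F = F_att + ΣF_rep = (-4.0400,-0.0800)
Δp = p'−p = (-1.0100,-0.0200); α = Δx/Fx = (-101/100) / (-101/25) = 1/4
check: Δy/Fy = (-1/50) / (-2/25) = 1/4 ✓

α = 1/4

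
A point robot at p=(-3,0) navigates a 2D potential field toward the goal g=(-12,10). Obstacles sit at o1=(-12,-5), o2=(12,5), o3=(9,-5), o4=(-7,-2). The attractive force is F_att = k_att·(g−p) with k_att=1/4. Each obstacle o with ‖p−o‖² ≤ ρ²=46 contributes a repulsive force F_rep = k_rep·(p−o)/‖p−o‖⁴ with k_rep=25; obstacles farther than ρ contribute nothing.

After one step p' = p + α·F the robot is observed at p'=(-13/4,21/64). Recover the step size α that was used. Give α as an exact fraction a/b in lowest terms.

α = 1/8

F_att = 1/4·(g−p) = 1/4·(-9,10) = (-2.2500,2.5000)
o1: d²=106 > ρ²=46 → inactive
o2: d²=250 > ρ²=46 → inactive
o3: d²=169 > ρ²=46 → inactive
o4: d²=20 ≤ ρ²=46; F_rep = 25·(4,2)/20² = (0.2500,0.1250)
F = F_att + ΣF_rep = (-2.0000,2.6250)
Δp = p'−p = (-0.2500,0.3281); α = Δx/Fx = (-1/4) / (-2) = 1/8
check: Δy/Fy = (21/64) / (21/8) = 1/8 ✓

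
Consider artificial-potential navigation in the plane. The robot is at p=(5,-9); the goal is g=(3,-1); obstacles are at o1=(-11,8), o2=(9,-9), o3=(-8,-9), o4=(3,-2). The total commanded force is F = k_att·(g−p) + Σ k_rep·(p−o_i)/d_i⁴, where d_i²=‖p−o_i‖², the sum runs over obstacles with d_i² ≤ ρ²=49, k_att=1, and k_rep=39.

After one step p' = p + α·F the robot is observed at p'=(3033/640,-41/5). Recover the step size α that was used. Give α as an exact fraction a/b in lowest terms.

F_att = 1·(g−p) = 1·(-2,8) = (-2.0000,8.0000)
o1: d²=545 > ρ²=49 → inactive
o2: d²=16 ≤ ρ²=49; F_rep = 39·(-4,0)/16² = (-0.6094,0.0000)
o3: d²=169 > ρ²=49 → inactive
o4: d²=53 > ρ²=49 → inactive
F = F_att + ΣF_rep = (-2.6094,8.0000)
Δp = p'−p = (-0.2609,0.8000); α = Δx/Fx = (-167/640) / (-167/64) = 1/10
check: Δy/Fy = (4/5) / (8) = 1/10 ✓

α = 1/10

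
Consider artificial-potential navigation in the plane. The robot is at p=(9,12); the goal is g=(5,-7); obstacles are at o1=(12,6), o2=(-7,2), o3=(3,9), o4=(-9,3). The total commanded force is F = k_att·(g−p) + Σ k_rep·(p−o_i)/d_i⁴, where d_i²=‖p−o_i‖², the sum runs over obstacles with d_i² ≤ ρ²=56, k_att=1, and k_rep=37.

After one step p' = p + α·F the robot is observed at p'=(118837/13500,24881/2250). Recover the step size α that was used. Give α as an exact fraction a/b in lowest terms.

F_att = 1·(g−p) = 1·(-4,-19) = (-4.0000,-19.0000)
o1: d²=45 ≤ ρ²=56; F_rep = 37·(-3,6)/45² = (-0.0548,0.1096)
o2: d²=356 > ρ²=56 → inactive
o3: d²=45 ≤ ρ²=56; F_rep = 37·(6,3)/45² = (0.1096,0.0548)
o4: d²=405 > ρ²=56 → inactive
F = F_att + ΣF_rep = (-3.9452,-18.8356)
Δp = p'−p = (-0.1973,-0.9418); α = Δx/Fx = (-2663/13500) / (-2663/675) = 1/20
check: Δy/Fy = (-2119/2250) / (-4238/225) = 1/20 ✓

α = 1/20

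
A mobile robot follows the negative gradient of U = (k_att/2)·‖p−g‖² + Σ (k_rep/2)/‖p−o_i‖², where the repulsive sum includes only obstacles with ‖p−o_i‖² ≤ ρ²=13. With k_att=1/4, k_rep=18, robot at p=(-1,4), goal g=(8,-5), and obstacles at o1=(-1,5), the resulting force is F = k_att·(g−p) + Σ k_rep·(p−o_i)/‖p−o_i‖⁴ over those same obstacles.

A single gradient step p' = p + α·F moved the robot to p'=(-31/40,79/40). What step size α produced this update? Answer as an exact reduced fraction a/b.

F_att = 1/4·(g−p) = 1/4·(9,-9) = (2.2500,-2.2500)
o1: d²=1 ≤ ρ²=13; F_rep = 18·(0,-1)/1² = (0.0000,-18.0000)
F = F_att + ΣF_rep = (2.2500,-20.2500)
Δp = p'−p = (0.2250,-2.0250); α = Δx/Fx = (9/40) / (9/4) = 1/10
check: Δy/Fy = (-81/40) / (-81/4) = 1/10 ✓

α = 1/10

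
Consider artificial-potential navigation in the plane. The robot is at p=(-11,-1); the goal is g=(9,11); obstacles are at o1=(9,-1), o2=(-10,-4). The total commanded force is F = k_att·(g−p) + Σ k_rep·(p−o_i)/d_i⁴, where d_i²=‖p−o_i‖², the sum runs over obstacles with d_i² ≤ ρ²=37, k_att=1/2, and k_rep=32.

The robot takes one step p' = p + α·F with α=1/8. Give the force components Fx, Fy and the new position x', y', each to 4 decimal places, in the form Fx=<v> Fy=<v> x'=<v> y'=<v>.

F_att = 1/2·(g−p) = 1/2·(20,12) = (10.0000,6.0000)
o1: d²=400 > ρ²=37 → inactive
o2: d²=10 ≤ ρ²=37; F_rep = 32·(-1,3)/10² = (-0.3200,0.9600)
F = F_att + ΣF_rep = (9.6800,6.9600)
p' = p + 1/8·F = (-9.7900,-0.1300)

Fx=9.6800 Fy=6.9600 x'=-9.7900 y'=-0.1300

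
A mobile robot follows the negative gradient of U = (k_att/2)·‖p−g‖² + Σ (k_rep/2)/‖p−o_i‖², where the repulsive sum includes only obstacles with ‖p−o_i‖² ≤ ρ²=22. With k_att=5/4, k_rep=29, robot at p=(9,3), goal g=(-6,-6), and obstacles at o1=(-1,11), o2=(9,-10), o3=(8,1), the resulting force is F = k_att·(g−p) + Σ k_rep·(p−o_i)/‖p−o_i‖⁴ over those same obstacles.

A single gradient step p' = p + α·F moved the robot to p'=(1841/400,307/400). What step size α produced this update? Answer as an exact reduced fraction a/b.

F_att = 5/4·(g−p) = 5/4·(-15,-9) = (-18.7500,-11.2500)
o1: d²=164 > ρ²=22 → inactive
o2: d²=169 > ρ²=22 → inactive
o3: d²=5 ≤ ρ²=22; F_rep = 29·(1,2)/5² = (1.1600,2.3200)
F = F_att + ΣF_rep = (-17.5900,-8.9300)
Δp = p'−p = (-4.3975,-2.2325); α = Δx/Fx = (-1759/400) / (-1759/100) = 1/4
check: Δy/Fy = (-893/400) / (-893/100) = 1/4 ✓

α = 1/4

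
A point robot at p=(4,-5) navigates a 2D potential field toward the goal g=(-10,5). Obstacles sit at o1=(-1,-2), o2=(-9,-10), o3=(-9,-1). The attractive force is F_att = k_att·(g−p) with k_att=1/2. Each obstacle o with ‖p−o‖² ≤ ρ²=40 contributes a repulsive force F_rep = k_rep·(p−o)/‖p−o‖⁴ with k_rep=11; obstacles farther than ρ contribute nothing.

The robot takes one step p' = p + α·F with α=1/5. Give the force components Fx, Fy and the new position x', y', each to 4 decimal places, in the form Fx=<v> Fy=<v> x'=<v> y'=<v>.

F_att = 1/2·(g−p) = 1/2·(-14,10) = (-7.0000,5.0000)
o1: d²=34 ≤ ρ²=40; F_rep = 11·(5,-3)/34² = (0.0476,-0.0285)
o2: d²=194 > ρ²=40 → inactive
o3: d²=185 > ρ²=40 → inactive
F = F_att + ΣF_rep = (-6.9524,4.9715)
p' = p + 1/5·F = (2.6095,-4.0057)

Fx=-6.9524 Fy=4.9715 x'=2.6095 y'=-4.0057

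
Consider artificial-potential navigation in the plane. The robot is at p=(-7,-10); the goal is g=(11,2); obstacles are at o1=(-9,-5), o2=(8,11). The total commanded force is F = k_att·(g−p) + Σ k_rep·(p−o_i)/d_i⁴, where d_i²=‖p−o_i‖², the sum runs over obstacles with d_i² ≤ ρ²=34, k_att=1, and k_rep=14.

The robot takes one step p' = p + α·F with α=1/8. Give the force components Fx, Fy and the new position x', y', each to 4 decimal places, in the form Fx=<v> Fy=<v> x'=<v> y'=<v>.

Fx=18.0333 Fy=11.9168 x'=-4.7458 y'=-8.5104

F_att = 1·(g−p) = 1·(18,12) = (18.0000,12.0000)
o1: d²=29 ≤ ρ²=34; F_rep = 14·(2,-5)/29² = (0.0333,-0.0832)
o2: d²=666 > ρ²=34 → inactive
F = F_att + ΣF_rep = (18.0333,11.9168)
p' = p + 1/8·F = (-4.7458,-8.5104)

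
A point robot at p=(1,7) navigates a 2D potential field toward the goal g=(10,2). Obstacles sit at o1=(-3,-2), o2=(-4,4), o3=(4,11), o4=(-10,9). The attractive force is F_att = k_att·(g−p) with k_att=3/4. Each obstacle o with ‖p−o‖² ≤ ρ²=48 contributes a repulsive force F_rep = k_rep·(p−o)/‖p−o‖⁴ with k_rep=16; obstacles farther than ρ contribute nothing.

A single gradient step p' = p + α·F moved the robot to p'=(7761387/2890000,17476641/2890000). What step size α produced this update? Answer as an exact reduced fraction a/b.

F_att = 3/4·(g−p) = 3/4·(9,-5) = (6.7500,-3.7500)
o1: d²=97 > ρ²=48 → inactive
o2: d²=34 ≤ ρ²=48; F_rep = 16·(5,3)/34² = (0.0692,0.0415)
o3: d²=25 ≤ ρ²=48; F_rep = 16·(-3,-4)/25² = (-0.0768,-0.1024)
o4: d²=125 > ρ²=48 → inactive
F = F_att + ΣF_rep = (6.7424,-3.8109)
Δp = p'−p = (1.6856,-0.9527); α = Δx/Fx = (4871387/2890000) / (4871387/722500) = 1/4
check: Δy/Fy = (-2753359/2890000) / (-2753359/722500) = 1/4 ✓

α = 1/4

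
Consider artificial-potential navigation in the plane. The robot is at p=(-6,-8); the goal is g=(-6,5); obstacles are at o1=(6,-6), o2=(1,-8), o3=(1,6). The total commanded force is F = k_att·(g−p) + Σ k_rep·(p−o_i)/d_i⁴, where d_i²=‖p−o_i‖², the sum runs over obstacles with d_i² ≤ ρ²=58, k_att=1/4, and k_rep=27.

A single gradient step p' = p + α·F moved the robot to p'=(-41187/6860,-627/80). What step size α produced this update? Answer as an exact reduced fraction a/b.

α = 1/20

F_att = 1/4·(g−p) = 1/4·(0,13) = (0.0000,3.2500)
o1: d²=148 > ρ²=58 → inactive
o2: d²=49 ≤ ρ²=58; F_rep = 27·(-7,0)/49² = (-0.0787,0.0000)
o3: d²=245 > ρ²=58 → inactive
F = F_att + ΣF_rep = (-0.0787,3.2500)
Δp = p'−p = (-0.0039,0.1625); α = Δx/Fx = (-27/6860) / (-27/343) = 1/20
check: Δy/Fy = (13/80) / (13/4) = 1/20 ✓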